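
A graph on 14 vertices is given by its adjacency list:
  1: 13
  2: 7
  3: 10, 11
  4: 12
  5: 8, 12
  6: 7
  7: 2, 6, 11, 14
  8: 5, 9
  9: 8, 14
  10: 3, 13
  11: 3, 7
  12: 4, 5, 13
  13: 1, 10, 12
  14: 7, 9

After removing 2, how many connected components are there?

1

With 2 gone, the remaining components are: {1, 3, 4, 5, 6, 7, 8, 9, 10, 11, 12, 13, 14}.
That is 1 component.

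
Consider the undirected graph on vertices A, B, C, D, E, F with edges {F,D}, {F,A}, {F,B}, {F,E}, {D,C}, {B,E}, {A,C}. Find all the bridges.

none

The edges on the cycle F-B-E-F are not bridges since each lies on that cycle.
Every edge lies on some cycle, so there are no bridges.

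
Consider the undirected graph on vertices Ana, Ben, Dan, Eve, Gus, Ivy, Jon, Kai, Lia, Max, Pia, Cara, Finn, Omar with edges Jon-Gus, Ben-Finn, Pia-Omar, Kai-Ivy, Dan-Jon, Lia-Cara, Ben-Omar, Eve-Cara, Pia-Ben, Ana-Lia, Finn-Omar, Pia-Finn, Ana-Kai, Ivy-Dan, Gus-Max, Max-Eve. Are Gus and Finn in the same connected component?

The component containing Gus is {Ana, Dan, Eve, Gus, Ivy, Jon, Kai, Lia, Max, Cara}, and Finn is not in it.

No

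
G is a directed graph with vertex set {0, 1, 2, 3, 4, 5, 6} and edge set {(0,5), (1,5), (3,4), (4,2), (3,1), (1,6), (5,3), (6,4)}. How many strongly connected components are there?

{1, 3, 5} are all mutually reachable — one SCC of size 3.
{6} is an SCC by itself.
{4} is an SCC by itself.
{0} is an SCC by itself.
{2} is an SCC by itself.
That gives 5 strongly connected components.

5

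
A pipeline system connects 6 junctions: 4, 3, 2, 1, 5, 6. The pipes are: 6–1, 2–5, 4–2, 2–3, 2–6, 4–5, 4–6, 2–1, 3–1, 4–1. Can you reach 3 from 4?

Yes

From 4 we can reach 1, 2, 3, 4, 5, 6, which includes 3.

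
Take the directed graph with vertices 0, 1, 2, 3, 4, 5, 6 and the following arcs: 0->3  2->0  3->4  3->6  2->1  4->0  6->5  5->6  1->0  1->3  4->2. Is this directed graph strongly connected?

There is no directed path from 6 to 2, so the graph is not strongly connected.

No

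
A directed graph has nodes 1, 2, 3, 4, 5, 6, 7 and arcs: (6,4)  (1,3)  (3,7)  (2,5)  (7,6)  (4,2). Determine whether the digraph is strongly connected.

No

There is no directed path from 3 to 1, so the graph is not strongly connected.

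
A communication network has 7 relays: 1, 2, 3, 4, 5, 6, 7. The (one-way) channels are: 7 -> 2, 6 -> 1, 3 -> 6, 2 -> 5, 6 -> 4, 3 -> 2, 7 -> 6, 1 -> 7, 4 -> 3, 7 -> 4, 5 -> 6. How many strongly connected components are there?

1

{1, 2, 3, 4, 5, 6, 7} are all mutually reachable — one SCC of size 7.
That gives 1 strongly connected component.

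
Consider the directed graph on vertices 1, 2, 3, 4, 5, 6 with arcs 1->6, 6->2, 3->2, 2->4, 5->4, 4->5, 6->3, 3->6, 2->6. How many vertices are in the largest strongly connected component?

3

{2, 3, 6} are all mutually reachable — one SCC of size 3.
{4, 5} are all mutually reachable — one SCC of size 2.
{1} is an SCC by itself.
The largest has 3 vertices.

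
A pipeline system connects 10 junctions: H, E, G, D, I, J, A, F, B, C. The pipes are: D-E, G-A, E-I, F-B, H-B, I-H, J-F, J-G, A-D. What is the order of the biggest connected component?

C is isolated — a component by itself.
Starting from A we can reach A, B, D, E, F, G, H, I, J. That is one component of size 9.
The largest has 9 vertices.

9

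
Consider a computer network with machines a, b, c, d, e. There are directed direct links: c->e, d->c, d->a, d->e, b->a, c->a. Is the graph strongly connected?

There is no directed path from d to b, so the graph is not strongly connected.

No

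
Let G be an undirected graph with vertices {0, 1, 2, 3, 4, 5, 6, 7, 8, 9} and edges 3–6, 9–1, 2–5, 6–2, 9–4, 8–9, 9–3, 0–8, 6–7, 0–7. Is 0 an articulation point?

No

Deleting 0 leaves 1 component (was 1) (its neighbors 7, 8 remain connected to each other), so 0 is not a cut vertex.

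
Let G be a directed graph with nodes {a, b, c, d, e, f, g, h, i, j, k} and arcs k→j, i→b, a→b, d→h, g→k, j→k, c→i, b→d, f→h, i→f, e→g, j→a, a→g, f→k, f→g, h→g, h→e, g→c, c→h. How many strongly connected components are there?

1

{a, b, c, d, e, f, g, h, i, j, k} are all mutually reachable — one SCC of size 11.
That gives 1 strongly connected component.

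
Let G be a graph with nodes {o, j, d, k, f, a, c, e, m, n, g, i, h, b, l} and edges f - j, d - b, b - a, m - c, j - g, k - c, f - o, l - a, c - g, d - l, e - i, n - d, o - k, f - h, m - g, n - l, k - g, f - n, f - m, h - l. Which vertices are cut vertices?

f

Removing f increases the component count from 2 to 3, so f is a cut vertex.
By contrast removing n leaves 2 components; it is not a cut vertex. No other vertex is a cut vertex either.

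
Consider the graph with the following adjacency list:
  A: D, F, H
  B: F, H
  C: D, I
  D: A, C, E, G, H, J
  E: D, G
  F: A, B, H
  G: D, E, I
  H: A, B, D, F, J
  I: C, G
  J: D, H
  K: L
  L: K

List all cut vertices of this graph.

Removing D increases the component count from 2 to 3, so D is a cut vertex.
By contrast removing G leaves 2 components; it is not a cut vertex. No other vertex is a cut vertex either.

D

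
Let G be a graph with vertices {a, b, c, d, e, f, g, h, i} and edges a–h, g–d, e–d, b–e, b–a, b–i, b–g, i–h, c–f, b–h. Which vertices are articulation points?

b

Removing b increases the component count from 2 to 3, so b is a cut vertex.
By contrast removing c leaves 2 components; it is not a cut vertex. No other vertex is a cut vertex either.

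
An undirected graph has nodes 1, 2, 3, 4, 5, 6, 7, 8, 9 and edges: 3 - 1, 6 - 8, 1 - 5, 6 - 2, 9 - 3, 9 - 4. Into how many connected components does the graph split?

3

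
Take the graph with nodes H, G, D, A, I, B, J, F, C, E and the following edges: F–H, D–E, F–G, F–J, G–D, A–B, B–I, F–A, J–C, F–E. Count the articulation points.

Removing A increases the component count from 1 to 2, so A is a cut vertex.
Removing B increases the component count from 1 to 2, so B is a cut vertex.
Removing F increases the component count from 1 to 4, so F is a cut vertex.
Likewise J is a cut vertex.
By contrast removing H leaves 1 component; it is not a cut vertex. No other vertex is a cut vertex either.

4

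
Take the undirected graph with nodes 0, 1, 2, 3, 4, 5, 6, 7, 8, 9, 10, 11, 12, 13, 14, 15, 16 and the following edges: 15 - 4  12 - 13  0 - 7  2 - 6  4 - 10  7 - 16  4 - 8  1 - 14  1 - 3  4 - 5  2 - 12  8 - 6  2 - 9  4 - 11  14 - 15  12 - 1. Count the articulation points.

5

Removing 1 increases the component count from 2 to 3, so 1 is a cut vertex.
Removing 2 increases the component count from 2 to 3, so 2 is a cut vertex.
Removing 4 increases the component count from 2 to 5, so 4 is a cut vertex.
Likewise 7, 12 are cut vertices.
By contrast removing 13 leaves 2 components; it is not a cut vertex. No other vertex is a cut vertex either.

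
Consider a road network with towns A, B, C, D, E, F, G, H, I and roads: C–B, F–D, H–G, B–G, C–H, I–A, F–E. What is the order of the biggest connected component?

4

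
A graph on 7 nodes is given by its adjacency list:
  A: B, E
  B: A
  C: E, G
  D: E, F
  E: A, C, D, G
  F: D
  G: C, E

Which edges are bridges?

The edges on the cycle E-G-C-E are not bridges since each lies on that cycle.
But removing A-B disconnects A from B; removing D-F disconnects D from F; removing E-D disconnects E from D; removing E-A disconnects E from A — these are bridges.

A-B, A-E, D-E, D-F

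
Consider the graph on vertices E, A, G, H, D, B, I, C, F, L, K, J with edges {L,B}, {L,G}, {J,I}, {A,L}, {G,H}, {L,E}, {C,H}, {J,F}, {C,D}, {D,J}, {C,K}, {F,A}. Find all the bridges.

The edges on the cycle C-D-J-F-A-L-G-H-C are not bridges since each lies on that cycle.
But removing I—J disconnects I from J; removing E—L disconnects E from L; removing B—L disconnects B from L; removing C—K disconnects C from K — these are bridges.

B-L, C-K, E-L, I-J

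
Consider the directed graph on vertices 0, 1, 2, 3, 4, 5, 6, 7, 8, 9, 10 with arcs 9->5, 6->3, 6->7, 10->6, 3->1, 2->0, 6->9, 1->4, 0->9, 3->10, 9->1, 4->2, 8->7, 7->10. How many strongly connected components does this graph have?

{0, 1, 2, 4, 9} are all mutually reachable — one SCC of size 5.
{3, 6, 7, 10} are all mutually reachable — one SCC of size 4.
{5} is an SCC by itself.
{8} is an SCC by itself.
That gives 4 strongly connected components.

4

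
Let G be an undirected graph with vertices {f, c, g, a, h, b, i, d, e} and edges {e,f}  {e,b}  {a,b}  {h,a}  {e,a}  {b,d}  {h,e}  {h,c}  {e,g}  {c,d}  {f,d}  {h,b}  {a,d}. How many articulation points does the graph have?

Removing e increases the component count from 2 to 3, so e is a cut vertex.
By contrast removing f leaves 2 components; it is not a cut vertex. No other vertex is a cut vertex either.

1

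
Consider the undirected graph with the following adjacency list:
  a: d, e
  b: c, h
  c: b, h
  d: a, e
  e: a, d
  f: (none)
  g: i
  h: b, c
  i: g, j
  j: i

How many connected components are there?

f is isolated — a component by itself.
Starting from g we can reach g, i, j. That is one component of size 3.
Starting from a we can reach a, d, e. That is one component of size 3.
Starting from b we can reach b, c, h. That is one component of size 3.
Total: 4 components.

4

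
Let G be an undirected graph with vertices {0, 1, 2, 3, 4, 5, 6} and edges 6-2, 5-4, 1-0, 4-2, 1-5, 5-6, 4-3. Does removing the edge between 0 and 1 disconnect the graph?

Removing 0-1 leaves no path between 0 and 1: the component count goes from 1 to 2. So it is a bridge.

Yes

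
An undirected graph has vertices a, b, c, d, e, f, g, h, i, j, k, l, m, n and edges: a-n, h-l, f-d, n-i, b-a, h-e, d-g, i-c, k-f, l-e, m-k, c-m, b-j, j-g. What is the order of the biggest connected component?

Starting from e we can reach e, h, l. That is one component of size 3.
Starting from a we can reach a, b, c, d, f, g, i, j, k, m, n. That is one component of size 11.
The largest has 11 vertices.

11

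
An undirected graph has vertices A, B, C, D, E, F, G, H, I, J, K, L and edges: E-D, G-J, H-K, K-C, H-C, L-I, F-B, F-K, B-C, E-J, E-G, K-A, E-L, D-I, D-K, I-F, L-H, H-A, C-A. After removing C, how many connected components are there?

1

With C gone, the remaining components are: {A, B, D, E, F, G, H, I, J, K, L}.
That is 1 component.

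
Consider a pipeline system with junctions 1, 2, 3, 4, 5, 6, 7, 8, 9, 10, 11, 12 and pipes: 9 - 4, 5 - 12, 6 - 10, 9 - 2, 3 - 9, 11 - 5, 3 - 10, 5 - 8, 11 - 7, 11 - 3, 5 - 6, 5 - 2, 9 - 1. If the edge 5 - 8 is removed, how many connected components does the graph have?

Before removal there is 1 component.
5 - 8 is a bridge — removing it separates 5's side from 8's side.
After removal: 2 components.

2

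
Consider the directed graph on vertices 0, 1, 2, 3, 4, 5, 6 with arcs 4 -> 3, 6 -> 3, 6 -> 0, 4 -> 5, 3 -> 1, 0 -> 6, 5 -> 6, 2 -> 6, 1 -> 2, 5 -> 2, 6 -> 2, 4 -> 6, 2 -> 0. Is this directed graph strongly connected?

No

There is no directed path from 6 to 5, so the graph is not strongly connected.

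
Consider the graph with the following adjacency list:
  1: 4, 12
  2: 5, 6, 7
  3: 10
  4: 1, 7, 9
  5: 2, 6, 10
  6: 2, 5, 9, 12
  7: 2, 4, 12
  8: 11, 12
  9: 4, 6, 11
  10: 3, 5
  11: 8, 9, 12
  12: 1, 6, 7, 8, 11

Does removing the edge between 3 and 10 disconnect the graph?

Yes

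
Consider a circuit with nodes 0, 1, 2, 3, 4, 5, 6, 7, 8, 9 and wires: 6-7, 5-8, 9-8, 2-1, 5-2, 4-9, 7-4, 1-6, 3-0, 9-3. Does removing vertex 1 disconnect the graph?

No

Deleting 1 leaves 1 component (was 1) (its neighbors 2, 6 remain connected to each other), so 1 is not a cut vertex.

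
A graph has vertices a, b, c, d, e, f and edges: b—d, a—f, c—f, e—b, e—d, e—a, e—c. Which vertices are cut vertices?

Removing e increases the component count from 1 to 2, so e is a cut vertex.
By contrast removing c leaves 1 component; it is not a cut vertex. No other vertex is a cut vertex either.

e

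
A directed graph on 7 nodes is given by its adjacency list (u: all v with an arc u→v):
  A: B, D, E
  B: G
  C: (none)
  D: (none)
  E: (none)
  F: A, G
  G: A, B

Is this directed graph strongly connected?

No

There is no directed path from G to F, so the graph is not strongly connected.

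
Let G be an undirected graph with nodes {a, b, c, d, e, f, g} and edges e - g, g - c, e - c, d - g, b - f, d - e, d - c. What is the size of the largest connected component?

a is isolated — a component by itself.
Starting from b we can reach b, f. That is one component of size 2.
Starting from c we can reach c, d, e, g. That is one component of size 4.
The largest has 4 vertices.

4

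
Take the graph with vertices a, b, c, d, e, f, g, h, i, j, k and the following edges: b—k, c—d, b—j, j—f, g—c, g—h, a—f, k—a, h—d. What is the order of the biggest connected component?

5

e is isolated — a component by itself.
i is isolated — a component by itself.
Starting from c we can reach c, d, g, h. That is one component of size 4.
Starting from a we can reach a, b, f, j, k. That is one component of size 5.
The largest has 5 vertices.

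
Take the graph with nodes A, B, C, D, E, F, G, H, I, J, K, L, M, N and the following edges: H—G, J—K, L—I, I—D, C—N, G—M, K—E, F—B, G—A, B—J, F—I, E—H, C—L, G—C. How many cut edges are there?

4

The edges on the cycle F-B-J-K-E-H-G-C-L-I-F are not bridges since each lies on that cycle.
But removing M—G disconnects M from G; removing I—D disconnects I from D; removing A—G disconnects A from G; removing N—C disconnects N from C — these are bridges.
That makes 4 bridges.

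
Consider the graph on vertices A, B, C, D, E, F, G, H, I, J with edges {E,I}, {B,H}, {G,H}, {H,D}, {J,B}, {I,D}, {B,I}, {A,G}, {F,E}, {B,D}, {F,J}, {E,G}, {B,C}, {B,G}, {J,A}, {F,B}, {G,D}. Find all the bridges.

B-C

The edges on the cycle B-G-H-B are not bridges since each lies on that cycle.
But removing B—C disconnects B from C — this is a bridge.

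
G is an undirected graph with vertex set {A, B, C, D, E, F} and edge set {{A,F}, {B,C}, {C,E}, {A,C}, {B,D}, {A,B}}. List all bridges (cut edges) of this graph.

A-F, B-D, C-E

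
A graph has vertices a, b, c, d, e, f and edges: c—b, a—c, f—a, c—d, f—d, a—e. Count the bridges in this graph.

2

The edges on the cycle f-a-c-d-f are not bridges since each lies on that cycle.
But removing c—b disconnects c from b; removing a—e disconnects a from e — these are bridges.
That makes 2 bridges.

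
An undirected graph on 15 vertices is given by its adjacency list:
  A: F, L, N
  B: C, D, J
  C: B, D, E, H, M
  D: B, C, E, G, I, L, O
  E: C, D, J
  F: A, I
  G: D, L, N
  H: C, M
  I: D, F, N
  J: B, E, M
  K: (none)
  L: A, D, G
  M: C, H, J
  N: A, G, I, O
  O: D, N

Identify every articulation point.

D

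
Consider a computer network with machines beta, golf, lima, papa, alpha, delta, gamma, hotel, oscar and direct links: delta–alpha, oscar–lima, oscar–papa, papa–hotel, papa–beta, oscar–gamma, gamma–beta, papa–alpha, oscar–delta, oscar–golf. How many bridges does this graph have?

The edges on the cycle oscar-papa-alpha-delta-oscar are not bridges since each lies on that cycle.
But removing lima–oscar disconnects lima from oscar; removing oscar–golf disconnects oscar from golf; removing papa–hotel disconnects papa from hotel — these are bridges.
That makes 3 bridges.

3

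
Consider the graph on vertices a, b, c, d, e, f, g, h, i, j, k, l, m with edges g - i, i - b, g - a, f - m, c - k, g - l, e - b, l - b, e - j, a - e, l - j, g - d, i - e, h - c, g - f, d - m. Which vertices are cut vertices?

c, g

Removing c increases the component count from 2 to 3, so c is a cut vertex.
Removing g increases the component count from 2 to 3, so g is a cut vertex.
By contrast removing m leaves 2 components; it is not a cut vertex. No other vertex is a cut vertex either.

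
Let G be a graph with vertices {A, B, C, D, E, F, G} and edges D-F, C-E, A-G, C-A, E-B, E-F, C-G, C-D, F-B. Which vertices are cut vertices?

C

Removing C increases the component count from 1 to 2, so C is a cut vertex.
By contrast removing F leaves 1 component; it is not a cut vertex. No other vertex is a cut vertex either.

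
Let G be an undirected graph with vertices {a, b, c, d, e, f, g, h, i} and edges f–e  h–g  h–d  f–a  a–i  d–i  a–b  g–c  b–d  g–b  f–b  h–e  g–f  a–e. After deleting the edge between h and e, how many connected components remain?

1

h and e are still connected via h-g-f-e, so the component count stays at 1.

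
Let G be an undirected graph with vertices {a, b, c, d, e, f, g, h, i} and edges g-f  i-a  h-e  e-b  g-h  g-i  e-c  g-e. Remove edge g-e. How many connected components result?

g and e are still connected via g-h-e, so the component count stays at 2.

2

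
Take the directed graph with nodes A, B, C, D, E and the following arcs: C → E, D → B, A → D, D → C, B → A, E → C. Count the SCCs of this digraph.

2

{A, B, D} are all mutually reachable — one SCC of size 3.
{C, E} are all mutually reachable — one SCC of size 2.
That gives 2 strongly connected components.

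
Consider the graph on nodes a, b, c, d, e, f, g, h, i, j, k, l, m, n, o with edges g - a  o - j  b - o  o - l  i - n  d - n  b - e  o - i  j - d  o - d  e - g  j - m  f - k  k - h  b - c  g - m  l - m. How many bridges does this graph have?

4

The edges on the cycle o-i-n-d-j-o are not bridges since each lies on that cycle.
But removing k - h disconnects k from h; removing c - b disconnects c from b; removing f - k disconnects f from k; removing g - a disconnects g from a — these are bridges.
That makes 4 bridges.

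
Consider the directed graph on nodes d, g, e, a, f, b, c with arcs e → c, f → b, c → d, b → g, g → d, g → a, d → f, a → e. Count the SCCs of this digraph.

{a, b, c, d, e, f, g} are all mutually reachable — one SCC of size 7.
That gives 1 strongly connected component.

1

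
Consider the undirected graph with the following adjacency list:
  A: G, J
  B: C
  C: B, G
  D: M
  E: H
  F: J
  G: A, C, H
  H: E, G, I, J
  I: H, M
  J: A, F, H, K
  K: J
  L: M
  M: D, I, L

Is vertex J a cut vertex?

Yes

Deleting J raises the number of components from 1 to 3, so J is a cut vertex.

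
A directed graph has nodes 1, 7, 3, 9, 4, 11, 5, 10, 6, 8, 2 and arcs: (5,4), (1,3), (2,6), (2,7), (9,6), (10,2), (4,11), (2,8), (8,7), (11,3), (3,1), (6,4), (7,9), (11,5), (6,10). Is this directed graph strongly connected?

No

There is no directed path from 3 to 10, so the graph is not strongly connected.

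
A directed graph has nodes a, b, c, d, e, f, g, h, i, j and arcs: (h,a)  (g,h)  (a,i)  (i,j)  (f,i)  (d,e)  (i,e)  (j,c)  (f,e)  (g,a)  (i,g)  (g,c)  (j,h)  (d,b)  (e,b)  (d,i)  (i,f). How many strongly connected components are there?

5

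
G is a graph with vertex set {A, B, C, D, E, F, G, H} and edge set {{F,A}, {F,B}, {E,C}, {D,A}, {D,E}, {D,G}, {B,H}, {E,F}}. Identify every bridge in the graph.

B-F, B-H, C-E, D-G

The edges on the cycle D-E-F-A-D are not bridges since each lies on that cycle.
But removing D—G disconnects D from G; removing F—B disconnects F from B; removing E—C disconnects E from C; removing B—H disconnects B from H — these are bridges.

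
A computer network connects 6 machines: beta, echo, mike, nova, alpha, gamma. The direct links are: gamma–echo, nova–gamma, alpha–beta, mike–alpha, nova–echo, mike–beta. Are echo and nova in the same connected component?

Yes

From echo we can reach echo, nova, gamma, which includes nova.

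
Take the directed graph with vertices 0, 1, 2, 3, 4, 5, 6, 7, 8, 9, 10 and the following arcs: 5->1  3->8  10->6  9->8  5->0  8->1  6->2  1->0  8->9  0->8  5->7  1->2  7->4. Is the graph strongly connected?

No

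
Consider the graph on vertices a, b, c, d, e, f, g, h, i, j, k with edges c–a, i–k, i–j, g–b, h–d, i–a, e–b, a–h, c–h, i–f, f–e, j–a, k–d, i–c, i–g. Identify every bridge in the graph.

The edges on the cycle i-j-a-i are not bridges since each lies on that cycle.
Every edge lies on some cycle, so there are no bridges.

none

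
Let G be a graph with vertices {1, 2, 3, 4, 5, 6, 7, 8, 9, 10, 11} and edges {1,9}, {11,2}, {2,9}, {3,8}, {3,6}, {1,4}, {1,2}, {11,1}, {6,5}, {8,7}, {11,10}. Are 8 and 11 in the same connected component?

The component containing 8 is {3, 5, 6, 7, 8}, and 11 is not in it.

No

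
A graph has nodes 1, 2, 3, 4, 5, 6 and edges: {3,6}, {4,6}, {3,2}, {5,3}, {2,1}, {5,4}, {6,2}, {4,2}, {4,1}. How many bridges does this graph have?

The edges on the cycle 5-3-2-1-4-5 are not bridges since each lies on that cycle.
Every edge lies on some cycle, so there are no bridges.

0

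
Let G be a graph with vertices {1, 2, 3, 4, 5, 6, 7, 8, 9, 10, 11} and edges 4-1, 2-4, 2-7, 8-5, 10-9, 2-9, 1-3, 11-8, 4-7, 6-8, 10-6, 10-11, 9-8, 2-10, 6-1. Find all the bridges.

1-3, 5-8

The edges on the cycle 10-6-8-11-10 are not bridges since each lies on that cycle.
But removing 5-8 disconnects 5 from 8; removing 3-1 disconnects 3 from 1 — these are bridges.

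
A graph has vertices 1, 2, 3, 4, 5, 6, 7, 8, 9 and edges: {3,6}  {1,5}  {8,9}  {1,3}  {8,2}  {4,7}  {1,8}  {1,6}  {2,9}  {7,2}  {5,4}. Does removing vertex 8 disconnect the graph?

No

Deleting 8 leaves 1 component (was 1) (its neighbors 1, 2, 9 remain connected to each other), so 8 is not a cut vertex.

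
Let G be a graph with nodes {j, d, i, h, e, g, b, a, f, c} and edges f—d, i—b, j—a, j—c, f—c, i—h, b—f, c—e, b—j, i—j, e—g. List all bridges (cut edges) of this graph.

The edges on the cycle b-j-c-f-b are not bridges since each lies on that cycle.
But removing i—h disconnects i from h; removing e—c disconnects e from c; removing g—e disconnects g from e; removing j—a disconnects j from a — these are bridges.
In total 5 edges are bridges.

a-j, c-e, d-f, e-g, h-i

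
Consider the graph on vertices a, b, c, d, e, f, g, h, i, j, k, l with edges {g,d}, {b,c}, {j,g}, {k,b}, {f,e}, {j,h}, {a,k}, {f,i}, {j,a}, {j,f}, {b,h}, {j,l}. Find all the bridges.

b-c, d-g, e-f, f-i, f-j, g-j, j-l

The edges on the cycle j-a-k-b-h-j are not bridges since each lies on that cycle.
But removing j–g disconnects j from g; removing g–d disconnects g from d; removing j–f disconnects j from f; removing i–f disconnects i from f — these are bridges.
In total 7 edges are bridges.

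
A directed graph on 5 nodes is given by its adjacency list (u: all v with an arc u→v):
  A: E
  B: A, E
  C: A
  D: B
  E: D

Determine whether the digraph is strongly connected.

No

There is no directed path from E to C, so the graph is not strongly connected.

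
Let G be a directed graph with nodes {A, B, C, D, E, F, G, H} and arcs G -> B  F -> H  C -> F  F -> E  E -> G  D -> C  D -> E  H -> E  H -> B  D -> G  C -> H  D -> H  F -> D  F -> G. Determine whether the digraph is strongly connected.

There is no directed path from B to F, so the graph is not strongly connected.

No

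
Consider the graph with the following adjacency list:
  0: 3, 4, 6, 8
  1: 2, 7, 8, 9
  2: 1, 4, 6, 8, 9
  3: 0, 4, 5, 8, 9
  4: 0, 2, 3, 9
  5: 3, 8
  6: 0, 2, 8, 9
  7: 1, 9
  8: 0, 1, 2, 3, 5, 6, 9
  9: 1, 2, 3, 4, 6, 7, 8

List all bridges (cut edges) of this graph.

none

The edges on the cycle 9-4-3-9 are not bridges since each lies on that cycle.
Every edge lies on some cycle, so there are no bridges.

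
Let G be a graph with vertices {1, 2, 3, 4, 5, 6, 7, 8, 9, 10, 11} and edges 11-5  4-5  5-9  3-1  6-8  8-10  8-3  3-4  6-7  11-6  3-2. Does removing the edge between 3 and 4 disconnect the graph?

After removing 3-4, the path 3-8-6-11-5-4 still connects them, so the edge is not a bridge.

No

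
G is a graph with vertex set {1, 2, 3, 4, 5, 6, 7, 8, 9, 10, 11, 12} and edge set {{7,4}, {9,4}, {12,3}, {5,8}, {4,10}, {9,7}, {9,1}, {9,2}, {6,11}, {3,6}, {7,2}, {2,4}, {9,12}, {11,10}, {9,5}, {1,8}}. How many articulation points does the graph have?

1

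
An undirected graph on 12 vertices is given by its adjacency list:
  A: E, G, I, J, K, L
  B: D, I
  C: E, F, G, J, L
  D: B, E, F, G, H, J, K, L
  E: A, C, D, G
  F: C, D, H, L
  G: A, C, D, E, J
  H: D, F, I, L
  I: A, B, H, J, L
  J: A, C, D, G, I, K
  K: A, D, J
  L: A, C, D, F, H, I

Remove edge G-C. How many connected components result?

1

G and C are still connected via G-J-C, so the component count stays at 1.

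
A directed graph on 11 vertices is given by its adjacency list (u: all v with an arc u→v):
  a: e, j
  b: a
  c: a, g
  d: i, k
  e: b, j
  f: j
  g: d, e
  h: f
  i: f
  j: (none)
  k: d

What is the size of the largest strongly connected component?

3

{a, b, e} are all mutually reachable — one SCC of size 3.
{d, k} are all mutually reachable — one SCC of size 2.
{f} is an SCC by itself.
{h} is an SCC by itself.
{g} is an SCC by itself.
(and 3 more singleton SCCs)
The largest has 3 vertices.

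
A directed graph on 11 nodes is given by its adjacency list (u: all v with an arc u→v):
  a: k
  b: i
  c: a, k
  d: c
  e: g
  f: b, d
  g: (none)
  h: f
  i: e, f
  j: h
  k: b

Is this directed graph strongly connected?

No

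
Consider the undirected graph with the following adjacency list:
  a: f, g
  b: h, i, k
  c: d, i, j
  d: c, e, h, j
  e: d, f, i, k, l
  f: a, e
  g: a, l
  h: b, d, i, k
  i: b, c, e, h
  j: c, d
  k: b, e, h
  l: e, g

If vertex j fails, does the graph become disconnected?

No

Deleting j leaves 1 component (was 1) (its neighbors c, d remain connected to each other), so j is not a cut vertex.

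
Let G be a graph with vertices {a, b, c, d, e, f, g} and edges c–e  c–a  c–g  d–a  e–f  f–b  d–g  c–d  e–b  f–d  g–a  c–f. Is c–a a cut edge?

After removing c–a, the path c-d-a still connects them, so the edge is not a bridge.

No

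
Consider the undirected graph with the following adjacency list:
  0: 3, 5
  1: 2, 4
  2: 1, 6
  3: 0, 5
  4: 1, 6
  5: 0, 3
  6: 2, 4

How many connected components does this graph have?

2

Starting from 0 we can reach 0, 3, 5. That is one component of size 3.
Starting from 1 we can reach 1, 2, 4, 6. That is one component of size 4.
Total: 2 components.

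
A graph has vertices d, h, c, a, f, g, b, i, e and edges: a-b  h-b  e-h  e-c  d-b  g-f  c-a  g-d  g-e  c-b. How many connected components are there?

2

i is isolated — a component by itself.
Starting from a we can reach a, b, c, d, e, f, g, h. That is one component of size 8.
Total: 2 components.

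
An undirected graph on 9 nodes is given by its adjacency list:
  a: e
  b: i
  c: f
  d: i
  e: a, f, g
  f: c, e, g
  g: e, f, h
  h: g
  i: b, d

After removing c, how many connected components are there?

2

With c gone, the remaining components are: {b, d, i}; {a, e, f, g, h}.
That is 2 components.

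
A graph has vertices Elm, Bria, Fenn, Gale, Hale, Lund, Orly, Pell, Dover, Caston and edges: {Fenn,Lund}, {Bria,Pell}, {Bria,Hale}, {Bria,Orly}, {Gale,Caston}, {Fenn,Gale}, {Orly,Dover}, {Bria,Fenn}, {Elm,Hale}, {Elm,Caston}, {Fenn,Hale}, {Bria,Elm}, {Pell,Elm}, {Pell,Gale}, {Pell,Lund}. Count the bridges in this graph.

2

The edges on the cycle Pell-Elm-Caston-Gale-Pell are not bridges since each lies on that cycle.
But removing Orly - Bria disconnects Orly from Bria; removing Dover - Orly disconnects Dover from Orly — these are bridges.
That makes 2 bridges.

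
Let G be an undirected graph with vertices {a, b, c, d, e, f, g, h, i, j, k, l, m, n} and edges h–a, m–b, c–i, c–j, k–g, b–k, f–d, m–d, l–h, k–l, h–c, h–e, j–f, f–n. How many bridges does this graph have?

5

The edges on the cycle m-b-k-l-h-c-j-f-d-m are not bridges since each lies on that cycle.
But removing a–h disconnects a from h; removing k–g disconnects k from g; removing i–c disconnects i from c; removing n–f disconnects n from f — these are bridges.
In total 5 edges are bridges.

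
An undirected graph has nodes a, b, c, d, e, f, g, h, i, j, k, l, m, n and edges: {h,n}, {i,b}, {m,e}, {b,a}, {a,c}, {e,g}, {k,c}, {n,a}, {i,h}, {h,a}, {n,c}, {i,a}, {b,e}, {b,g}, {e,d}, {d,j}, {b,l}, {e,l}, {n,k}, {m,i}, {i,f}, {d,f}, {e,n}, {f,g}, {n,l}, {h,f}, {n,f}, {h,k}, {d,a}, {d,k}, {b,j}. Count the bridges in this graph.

0

The edges on the cycle m-i-h-k-d-e-m are not bridges since each lies on that cycle.
Every edge lies on some cycle, so there are no bridges.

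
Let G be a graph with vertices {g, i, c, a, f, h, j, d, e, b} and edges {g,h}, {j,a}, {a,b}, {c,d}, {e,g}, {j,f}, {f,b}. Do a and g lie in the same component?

The component containing a is {a, b, f, j}, and g is not in it.

No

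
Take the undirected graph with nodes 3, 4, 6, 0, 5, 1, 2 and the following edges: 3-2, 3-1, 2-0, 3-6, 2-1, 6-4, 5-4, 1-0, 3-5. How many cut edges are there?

The edges on the cycle 3-6-4-5-3 are not bridges since each lies on that cycle.
Every edge lies on some cycle, so there are no bridges.

0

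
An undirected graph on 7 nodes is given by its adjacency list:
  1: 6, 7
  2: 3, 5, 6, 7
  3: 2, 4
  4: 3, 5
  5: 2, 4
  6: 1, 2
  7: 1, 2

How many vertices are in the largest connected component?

7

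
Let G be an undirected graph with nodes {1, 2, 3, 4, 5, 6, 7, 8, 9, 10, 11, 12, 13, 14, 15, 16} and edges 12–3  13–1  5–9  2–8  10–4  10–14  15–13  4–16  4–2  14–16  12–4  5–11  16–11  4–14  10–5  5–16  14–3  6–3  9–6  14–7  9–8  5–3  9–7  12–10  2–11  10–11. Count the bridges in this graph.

2

The edges on the cycle 12-10-5-9-6-3-14-4-12 are not bridges since each lies on that cycle.
But removing 15–13 disconnects 15 from 13; removing 13–1 disconnects 13 from 1 — these are bridges.
That makes 2 bridges.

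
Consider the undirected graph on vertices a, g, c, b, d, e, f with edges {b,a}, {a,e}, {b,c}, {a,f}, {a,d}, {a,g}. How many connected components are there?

1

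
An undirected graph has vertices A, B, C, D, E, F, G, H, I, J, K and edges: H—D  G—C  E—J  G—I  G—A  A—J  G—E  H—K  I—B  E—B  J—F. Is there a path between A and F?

From A we can reach A, B, C, E, F, G, I, J, which includes F.

Yes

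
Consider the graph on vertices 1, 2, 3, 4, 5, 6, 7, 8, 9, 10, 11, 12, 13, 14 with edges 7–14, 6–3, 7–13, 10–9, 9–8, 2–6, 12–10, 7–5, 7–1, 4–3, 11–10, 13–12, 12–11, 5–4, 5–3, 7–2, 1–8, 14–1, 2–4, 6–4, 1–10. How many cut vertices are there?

Removing 7 increases the component count from 1 to 2, so 7 is a cut vertex.
By contrast removing 11 leaves 1 component; it is not a cut vertex. No other vertex is a cut vertex either.

1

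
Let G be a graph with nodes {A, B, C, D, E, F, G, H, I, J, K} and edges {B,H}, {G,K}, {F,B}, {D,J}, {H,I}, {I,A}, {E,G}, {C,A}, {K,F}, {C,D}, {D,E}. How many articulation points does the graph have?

Removing D increases the component count from 1 to 2, so D is a cut vertex.
By contrast removing F leaves 1 component; it is not a cut vertex. No other vertex is a cut vertex either.

1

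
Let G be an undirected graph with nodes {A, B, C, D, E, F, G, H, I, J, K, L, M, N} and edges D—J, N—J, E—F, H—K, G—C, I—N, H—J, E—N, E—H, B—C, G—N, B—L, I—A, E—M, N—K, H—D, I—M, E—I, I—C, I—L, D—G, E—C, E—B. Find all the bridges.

A-I, E-F

The edges on the cycle E-H-D-G-C-B-E are not bridges since each lies on that cycle.
But removing E—F disconnects E from F; removing A—I disconnects A from I — these are bridges.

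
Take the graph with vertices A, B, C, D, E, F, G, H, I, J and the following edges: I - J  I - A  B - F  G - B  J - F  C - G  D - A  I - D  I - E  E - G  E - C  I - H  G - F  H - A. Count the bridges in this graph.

The edges on the cycle I-D-A-I are not bridges since each lies on that cycle.
Every edge lies on some cycle, so there are no bridges.

0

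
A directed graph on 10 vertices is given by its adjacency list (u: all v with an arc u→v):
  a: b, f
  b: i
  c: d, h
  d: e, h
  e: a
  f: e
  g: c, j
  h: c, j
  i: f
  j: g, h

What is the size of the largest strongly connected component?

5

{c, d, g, h, j} are all mutually reachable — one SCC of size 5.
{a, b, e, f, i} are all mutually reachable — one SCC of size 5.
The largest has 5 vertices.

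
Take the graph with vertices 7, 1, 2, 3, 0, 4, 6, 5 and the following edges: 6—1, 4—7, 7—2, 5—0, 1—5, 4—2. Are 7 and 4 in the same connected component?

Yes

From 7 we can reach 2, 4, 7, which includes 4.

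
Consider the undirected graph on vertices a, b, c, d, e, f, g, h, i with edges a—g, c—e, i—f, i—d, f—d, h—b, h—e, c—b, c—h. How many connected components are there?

Starting from a we can reach a, g. That is one component of size 2.
Starting from d we can reach d, f, i. That is one component of size 3.
Starting from b we can reach b, c, e, h. That is one component of size 4.
Total: 3 components.

3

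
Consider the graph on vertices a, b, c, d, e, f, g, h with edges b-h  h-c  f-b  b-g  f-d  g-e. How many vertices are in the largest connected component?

a is isolated — a component by itself.
Starting from b we can reach b, c, d, e, f, g, h. That is one component of size 7.
The largest has 7 vertices.

7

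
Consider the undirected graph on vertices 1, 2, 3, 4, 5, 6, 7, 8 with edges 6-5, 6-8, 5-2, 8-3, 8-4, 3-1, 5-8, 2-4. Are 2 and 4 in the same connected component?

From 2 we can reach 1, 2, 3, 4, 5, 6, 8, which includes 4.

Yes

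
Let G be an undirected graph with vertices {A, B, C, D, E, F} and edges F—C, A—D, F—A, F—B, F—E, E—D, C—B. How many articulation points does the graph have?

Removing F increases the component count from 1 to 2, so F is a cut vertex.
By contrast removing B leaves 1 component; it is not a cut vertex. No other vertex is a cut vertex either.

1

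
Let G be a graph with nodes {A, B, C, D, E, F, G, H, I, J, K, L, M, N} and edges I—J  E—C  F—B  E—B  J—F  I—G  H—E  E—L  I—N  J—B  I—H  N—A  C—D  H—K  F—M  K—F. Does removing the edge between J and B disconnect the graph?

No

After removing J—B, the path J-F-B still connects them, so the edge is not a bridge.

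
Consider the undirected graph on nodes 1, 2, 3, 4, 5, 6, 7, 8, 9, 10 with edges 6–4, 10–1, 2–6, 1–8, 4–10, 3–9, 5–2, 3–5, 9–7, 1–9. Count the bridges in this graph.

2

The edges on the cycle 3-5-2-6-4-10-1-9-3 are not bridges since each lies on that cycle.
But removing 8–1 disconnects 8 from 1; removing 7–9 disconnects 7 from 9 — these are bridges.
That makes 2 bridges.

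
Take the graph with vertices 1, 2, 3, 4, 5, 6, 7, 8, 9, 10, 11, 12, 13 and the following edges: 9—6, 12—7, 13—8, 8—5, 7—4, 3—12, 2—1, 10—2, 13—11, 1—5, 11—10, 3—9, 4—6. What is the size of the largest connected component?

7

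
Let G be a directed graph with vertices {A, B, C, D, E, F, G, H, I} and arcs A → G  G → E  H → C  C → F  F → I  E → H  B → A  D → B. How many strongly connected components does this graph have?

9

{G} is an SCC by itself.
{I} is an SCC by itself.
{F} is an SCC by itself.
{D} is an SCC by itself.
{B} is an SCC by itself.
(and 4 more singleton SCCs)
That gives 9 strongly connected components.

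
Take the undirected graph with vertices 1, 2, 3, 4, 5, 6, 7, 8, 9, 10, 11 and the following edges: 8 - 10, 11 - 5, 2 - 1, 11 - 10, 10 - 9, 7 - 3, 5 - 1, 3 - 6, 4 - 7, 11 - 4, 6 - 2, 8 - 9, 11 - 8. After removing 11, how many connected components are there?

2

With 11 gone, the remaining components are: {8, 9, 10}; {1, 2, 3, 4, 5, 6, 7}.
That is 2 components.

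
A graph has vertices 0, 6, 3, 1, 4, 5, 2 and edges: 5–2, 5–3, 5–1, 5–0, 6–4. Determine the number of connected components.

2

Starting from 4 we can reach 4, 6. That is one component of size 2.
Starting from 0 we can reach 0, 1, 2, 3, 5. That is one component of size 5.
Total: 2 components.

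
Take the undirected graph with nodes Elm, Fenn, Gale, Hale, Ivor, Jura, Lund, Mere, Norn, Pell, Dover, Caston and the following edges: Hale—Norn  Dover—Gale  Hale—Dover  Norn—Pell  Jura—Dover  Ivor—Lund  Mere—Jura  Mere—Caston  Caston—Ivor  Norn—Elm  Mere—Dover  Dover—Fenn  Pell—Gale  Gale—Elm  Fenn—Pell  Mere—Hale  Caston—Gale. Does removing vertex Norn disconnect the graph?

Deleting Norn leaves 1 component (was 1) (its neighbors Elm, Hale, Pell remain connected to each other), so Norn is not a cut vertex.

No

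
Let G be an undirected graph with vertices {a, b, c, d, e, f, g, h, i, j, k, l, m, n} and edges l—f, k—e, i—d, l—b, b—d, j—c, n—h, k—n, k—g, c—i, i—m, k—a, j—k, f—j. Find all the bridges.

The edges on the cycle l-b-d-i-c-j-f-l are not bridges since each lies on that cycle.
But removing n—h disconnects n from h; removing k—j disconnects k from j; removing m—i disconnects m from i; removing n—k disconnects n from k — these are bridges.
In total 7 edges are bridges.

a-k, e-k, g-k, h-n, i-m, j-k, k-n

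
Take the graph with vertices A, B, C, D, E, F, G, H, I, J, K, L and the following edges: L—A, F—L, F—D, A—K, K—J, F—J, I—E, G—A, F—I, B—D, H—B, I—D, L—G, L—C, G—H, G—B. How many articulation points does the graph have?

2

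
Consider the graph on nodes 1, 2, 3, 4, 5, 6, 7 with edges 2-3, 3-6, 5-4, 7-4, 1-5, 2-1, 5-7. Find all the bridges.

1-2, 1-5, 2-3, 3-6

The edges on the cycle 5-7-4-5 are not bridges since each lies on that cycle.
But removing 5-1 disconnects 5 from 1; removing 2-3 disconnects 2 from 3; removing 3-6 disconnects 3 from 6; removing 2-1 disconnects 2 from 1 — these are bridges.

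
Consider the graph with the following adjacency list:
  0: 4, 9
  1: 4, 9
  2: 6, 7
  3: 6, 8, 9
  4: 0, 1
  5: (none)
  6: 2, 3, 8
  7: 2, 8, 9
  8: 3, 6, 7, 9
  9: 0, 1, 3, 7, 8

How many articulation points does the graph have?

1

Removing 9 increases the component count from 2 to 3, so 9 is a cut vertex.
By contrast removing 3 leaves 2 components; it is not a cut vertex. No other vertex is a cut vertex either.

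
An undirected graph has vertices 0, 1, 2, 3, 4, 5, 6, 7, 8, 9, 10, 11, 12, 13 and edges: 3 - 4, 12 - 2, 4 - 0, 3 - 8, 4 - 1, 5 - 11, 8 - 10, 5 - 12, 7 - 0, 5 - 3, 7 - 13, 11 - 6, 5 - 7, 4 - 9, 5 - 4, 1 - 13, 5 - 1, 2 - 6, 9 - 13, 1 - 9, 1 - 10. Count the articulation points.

Removing 5 increases the component count from 1 to 2, so 5 is a cut vertex.
By contrast removing 11 leaves 1 component; it is not a cut vertex. No other vertex is a cut vertex either.

1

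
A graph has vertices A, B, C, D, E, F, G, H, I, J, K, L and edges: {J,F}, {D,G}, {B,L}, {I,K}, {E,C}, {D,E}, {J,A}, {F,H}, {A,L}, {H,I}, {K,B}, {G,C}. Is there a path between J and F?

Yes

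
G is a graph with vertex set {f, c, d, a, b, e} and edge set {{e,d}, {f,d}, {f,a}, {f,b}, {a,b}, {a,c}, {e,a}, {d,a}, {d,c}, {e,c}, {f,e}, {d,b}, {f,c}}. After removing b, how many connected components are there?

With b gone, the remaining components are: {a, c, d, e, f}.
That is 1 component.

1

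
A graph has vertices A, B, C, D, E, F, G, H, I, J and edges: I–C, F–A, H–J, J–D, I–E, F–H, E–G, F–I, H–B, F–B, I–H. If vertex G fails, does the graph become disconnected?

No

Deleting G leaves 1 component (was 1), so G is not a cut vertex.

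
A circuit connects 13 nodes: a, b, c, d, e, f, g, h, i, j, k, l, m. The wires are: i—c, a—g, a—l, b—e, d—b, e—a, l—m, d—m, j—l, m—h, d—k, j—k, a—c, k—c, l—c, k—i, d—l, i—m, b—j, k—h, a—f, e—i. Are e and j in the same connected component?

Yes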